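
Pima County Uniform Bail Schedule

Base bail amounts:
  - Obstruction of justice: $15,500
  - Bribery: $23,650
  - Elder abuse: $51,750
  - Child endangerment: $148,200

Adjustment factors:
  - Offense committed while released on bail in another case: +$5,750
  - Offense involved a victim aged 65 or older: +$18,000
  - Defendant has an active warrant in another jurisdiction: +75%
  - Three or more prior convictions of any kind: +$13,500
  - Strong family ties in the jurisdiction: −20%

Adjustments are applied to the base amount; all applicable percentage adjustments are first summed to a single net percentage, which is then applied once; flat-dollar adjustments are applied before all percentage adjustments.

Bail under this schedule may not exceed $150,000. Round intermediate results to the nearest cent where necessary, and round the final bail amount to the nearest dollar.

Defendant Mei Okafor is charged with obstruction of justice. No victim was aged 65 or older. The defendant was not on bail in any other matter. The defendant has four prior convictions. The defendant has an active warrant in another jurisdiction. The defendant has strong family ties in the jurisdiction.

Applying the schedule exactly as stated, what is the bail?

$44,950

Base amounts from the schedule: obstruction of justice $15,500.
Single charge. Combined base = $15,500.
Three or more prior convictions of any kind (+$13,500 flat): $15,500 + $13,500 = $29,000.
Net percentage adjustment: +75% −20% = +55%. $29,000 × 1.55 = $44,950.
$44,950 is within the $150,000 maximum.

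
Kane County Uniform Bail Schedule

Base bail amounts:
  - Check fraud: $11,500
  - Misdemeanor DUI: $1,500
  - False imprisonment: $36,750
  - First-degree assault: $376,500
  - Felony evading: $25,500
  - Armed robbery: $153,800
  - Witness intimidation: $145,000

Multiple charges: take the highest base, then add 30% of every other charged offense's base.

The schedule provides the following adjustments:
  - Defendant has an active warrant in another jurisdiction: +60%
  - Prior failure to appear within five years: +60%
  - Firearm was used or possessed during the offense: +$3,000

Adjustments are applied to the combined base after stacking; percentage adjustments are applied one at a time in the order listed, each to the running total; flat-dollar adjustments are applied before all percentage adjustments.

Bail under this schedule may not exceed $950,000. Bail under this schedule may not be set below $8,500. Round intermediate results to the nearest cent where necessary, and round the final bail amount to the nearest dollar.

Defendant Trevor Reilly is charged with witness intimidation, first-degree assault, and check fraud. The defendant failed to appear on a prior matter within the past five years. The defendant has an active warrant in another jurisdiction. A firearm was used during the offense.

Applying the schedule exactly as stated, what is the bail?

$950,000

Base amounts from the schedule: witness intimidation $145,000; first-degree assault $376,500; check fraud $11,500.
Stacking rule: highest base plus 30% of each additional charge. Highest is first-degree assault at $376,500. Additional: $145,000 × 30% = $43,500; $11,500 × 30% = $3,450. Combined base = $376,500 + $46,950 = $423,450.
Firearm was used or possessed during the offense (+$3,000 flat): $423,450 + $3,000 = $426,450.
Defendant has an active warrant in another jurisdiction (+60%): $426,450 × 1.6 = $682,320.
Prior failure to appear within five years (+60%): $682,320 × 1.6 = $1,091,712.
Result $1,091,712 exceeds the maximum of $950,000; bail is capped at $950,000.
$950,000 is at or above the $8,500 minimum.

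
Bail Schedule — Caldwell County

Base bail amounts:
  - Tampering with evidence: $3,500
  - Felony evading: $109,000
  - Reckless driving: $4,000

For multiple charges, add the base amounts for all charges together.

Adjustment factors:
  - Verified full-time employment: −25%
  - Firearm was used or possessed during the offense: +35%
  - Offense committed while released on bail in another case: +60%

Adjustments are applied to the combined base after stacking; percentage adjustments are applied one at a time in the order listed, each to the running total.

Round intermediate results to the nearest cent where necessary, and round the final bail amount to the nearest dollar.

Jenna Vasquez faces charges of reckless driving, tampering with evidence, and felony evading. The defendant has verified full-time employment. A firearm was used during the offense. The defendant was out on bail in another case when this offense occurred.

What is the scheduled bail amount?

Base amounts from the schedule: reckless driving $4,000; tampering with evidence $3,500; felony evading $109,000.
Stacking rule: sum of all bases. $4,000 + $3,500 + $109,000 = $116,500.
Verified full-time employment (−25%): $116,500 × 0.75 = $87,375.
Firearm was used or possessed during the offense (+35%): $87,375 × 1.35 = $117,956.25.
Offense committed while released on bail in another case (+60%): $117,956.25 × 1.6 = $188,730.

$188,730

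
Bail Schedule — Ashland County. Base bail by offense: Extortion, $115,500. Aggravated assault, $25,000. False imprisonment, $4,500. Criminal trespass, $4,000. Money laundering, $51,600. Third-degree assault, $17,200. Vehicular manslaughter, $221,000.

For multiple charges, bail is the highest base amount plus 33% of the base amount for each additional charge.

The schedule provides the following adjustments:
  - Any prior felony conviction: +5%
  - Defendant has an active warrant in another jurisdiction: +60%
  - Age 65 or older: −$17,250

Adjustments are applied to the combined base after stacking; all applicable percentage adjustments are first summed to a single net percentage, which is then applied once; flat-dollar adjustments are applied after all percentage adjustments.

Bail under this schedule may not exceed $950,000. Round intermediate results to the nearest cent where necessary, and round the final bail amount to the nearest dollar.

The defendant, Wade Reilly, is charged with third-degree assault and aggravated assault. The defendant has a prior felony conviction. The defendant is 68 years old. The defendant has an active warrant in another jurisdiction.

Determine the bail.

$33,365

Base amounts from the schedule: third-degree assault $17,200; aggravated assault $25,000.
Stacking rule: highest base plus 33% of each additional charge. Highest is aggravated assault at $25,000. Additional: $17,200 × 33% = $5,676. Combined base = $25,000 + $5,676 = $30,676.
Net percentage adjustment: +5% +60% = +65%. $30,676 × 1.65 = $50,615.40.
Age 65 or older (−$17,250 flat): $50,615.40 − $17,250 = $33,365.40.
$33,365.40 is within the $950,000 maximum.
Rounded to the nearest dollar: $33,365.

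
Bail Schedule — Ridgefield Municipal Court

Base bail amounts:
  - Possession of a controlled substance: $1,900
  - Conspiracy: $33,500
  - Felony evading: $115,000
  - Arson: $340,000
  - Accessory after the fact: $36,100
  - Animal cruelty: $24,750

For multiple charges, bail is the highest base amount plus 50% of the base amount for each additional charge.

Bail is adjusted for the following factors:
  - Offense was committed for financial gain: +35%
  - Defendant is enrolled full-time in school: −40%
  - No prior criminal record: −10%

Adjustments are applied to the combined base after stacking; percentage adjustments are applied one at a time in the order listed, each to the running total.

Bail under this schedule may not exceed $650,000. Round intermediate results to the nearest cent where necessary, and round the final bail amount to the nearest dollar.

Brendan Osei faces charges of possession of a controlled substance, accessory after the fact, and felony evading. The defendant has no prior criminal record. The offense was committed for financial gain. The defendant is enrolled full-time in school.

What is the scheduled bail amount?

$97,686

Base amounts from the schedule: possession of a controlled substance $1,900; accessory after the fact $36,100; felony evading $115,000.
Stacking rule: highest base plus 50% of each additional charge. Highest is felony evading at $115,000. Additional: $1,900 × 50% = $950; $36,100 × 50% = $18,050. Combined base = $115,000 + $19,000 = $134,000.
Offense was committed for financial gain (+35%): $134,000 × 1.35 = $180,900.
Defendant is enrolled full-time in school (−40%): $180,900 × 0.6 = $108,540.
No prior criminal record (−10%): $108,540 × 0.9 = $97,686.
$97,686 is within the $650,000 maximum.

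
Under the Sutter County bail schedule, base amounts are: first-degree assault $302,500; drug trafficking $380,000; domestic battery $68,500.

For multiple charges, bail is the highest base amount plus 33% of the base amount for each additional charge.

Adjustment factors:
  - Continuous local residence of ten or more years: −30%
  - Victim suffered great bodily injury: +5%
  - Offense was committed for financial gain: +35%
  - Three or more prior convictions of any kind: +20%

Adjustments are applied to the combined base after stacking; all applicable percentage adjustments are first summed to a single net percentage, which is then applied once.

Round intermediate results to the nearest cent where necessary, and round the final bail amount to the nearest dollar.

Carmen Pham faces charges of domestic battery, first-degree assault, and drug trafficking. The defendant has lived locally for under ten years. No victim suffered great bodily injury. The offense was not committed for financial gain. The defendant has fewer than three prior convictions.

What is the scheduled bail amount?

Base amounts from the schedule: domestic battery $68,500; first-degree assault $302,500; drug trafficking $380,000.
Stacking rule: highest base plus 33% of each additional charge. Highest is drug trafficking at $380,000. Additional: $68,500 × 33% = $22,605; $302,500 × 33% = $99,825. Combined base = $380,000 + $122,430 = $502,430.
No adjustment factors apply to this defendant.

$502,430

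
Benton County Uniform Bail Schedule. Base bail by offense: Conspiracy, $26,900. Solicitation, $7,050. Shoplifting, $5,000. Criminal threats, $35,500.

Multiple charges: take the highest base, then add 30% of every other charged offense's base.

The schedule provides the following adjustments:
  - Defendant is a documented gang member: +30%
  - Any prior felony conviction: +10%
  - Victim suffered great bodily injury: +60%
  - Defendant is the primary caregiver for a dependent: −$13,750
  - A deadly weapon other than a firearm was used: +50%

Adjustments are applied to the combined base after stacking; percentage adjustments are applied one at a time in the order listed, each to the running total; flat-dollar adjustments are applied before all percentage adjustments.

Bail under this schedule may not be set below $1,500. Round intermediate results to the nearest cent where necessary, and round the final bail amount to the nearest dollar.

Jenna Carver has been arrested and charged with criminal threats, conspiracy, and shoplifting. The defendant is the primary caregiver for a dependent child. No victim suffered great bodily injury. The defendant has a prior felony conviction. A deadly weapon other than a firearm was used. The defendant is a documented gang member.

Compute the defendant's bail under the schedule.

Base amounts from the schedule: criminal threats $35,500; conspiracy $26,900; shoplifting $5,000.
Stacking rule: highest base plus 30% of each additional charge. Highest is criminal threats at $35,500. Additional: $26,900 × 30% = $8,070; $5,000 × 30% = $1,500. Combined base = $35,500 + $9,570 = $45,070.
Defendant is the primary caregiver for a dependent (−$13,750 flat): $45,070 − $13,750 = $31,320.
Defendant is a documented gang member (+30%): $31,320 × 1.3 = $40,716.
Any prior felony conviction (+10%): $40,716 × 1.1 = $44,787.60.
A deadly weapon other than a firearm was used (+50%): $44,787.60 × 1.5 = $67,181.40.
$67,181.40 is at or above the $1,500 minimum.
Rounded to the nearest dollar: $67,181.

$67,181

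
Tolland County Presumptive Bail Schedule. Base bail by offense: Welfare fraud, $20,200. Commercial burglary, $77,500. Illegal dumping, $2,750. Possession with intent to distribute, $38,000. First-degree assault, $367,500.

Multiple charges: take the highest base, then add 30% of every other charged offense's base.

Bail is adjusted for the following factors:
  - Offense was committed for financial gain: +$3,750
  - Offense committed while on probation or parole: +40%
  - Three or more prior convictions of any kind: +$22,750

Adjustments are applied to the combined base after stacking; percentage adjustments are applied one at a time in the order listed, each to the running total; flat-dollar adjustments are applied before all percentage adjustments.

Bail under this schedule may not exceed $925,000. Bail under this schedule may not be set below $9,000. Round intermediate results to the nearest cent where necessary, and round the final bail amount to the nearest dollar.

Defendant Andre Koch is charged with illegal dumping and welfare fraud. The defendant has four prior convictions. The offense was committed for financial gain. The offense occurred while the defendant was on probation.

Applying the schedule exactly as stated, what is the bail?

$66,535

Base amounts from the schedule: illegal dumping $2,750; welfare fraud $20,200.
Stacking rule: highest base plus 30% of each additional charge. Highest is welfare fraud at $20,200. Additional: $2,750 × 30% = $825. Combined base = $20,200 + $825 = $21,025.
Offense was committed for financial gain (+$3,750 flat): $21,025 + $3,750 = $24,775.
Three or more prior convictions of any kind (+$22,750 flat): $24,775 + $22,750 = $47,525.
Offense committed while on probation or parole (+40%): $47,525 × 1.4 = $66,535.
$66,535 is within the $925,000 maximum.
$66,535 is at or above the $9,000 minimum.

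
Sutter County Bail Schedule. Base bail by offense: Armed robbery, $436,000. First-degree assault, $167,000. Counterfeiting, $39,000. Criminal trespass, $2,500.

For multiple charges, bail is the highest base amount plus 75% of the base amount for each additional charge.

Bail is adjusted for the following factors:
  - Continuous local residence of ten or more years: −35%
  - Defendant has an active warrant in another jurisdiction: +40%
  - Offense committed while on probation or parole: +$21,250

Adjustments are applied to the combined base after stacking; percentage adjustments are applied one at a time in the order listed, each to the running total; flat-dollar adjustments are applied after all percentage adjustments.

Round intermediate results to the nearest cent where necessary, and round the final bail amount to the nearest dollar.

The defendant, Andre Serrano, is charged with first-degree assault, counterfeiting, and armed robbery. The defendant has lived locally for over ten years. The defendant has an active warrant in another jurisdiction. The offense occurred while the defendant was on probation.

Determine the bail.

$558,605

Base amounts from the schedule: first-degree assault $167,000; counterfeiting $39,000; armed robbery $436,000.
Stacking rule: highest base plus 75% of each additional charge. Highest is armed robbery at $436,000. Additional: $167,000 × 75% = $125,250; $39,000 × 75% = $29,250. Combined base = $436,000 + $154,500 = $590,500.
Continuous local residence of ten or more years (−35%): $590,500 × 0.65 = $383,825.
Defendant has an active warrant in another jurisdiction (+40%): $383,825 × 1.4 = $537,355.
Offense committed while on probation or parole (+$21,250 flat): $537,355 + $21,250 = $558,605.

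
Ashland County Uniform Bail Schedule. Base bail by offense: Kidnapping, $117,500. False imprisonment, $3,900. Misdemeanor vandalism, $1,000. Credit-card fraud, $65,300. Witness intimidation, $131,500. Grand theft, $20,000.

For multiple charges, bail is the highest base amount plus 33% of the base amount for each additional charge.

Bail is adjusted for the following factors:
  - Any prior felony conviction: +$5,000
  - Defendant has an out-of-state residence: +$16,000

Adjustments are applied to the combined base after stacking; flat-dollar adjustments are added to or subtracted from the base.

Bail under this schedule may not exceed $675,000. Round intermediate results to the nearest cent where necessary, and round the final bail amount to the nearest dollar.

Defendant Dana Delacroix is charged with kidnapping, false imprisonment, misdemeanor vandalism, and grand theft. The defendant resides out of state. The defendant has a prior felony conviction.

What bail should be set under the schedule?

Base amounts from the schedule: kidnapping $117,500; false imprisonment $3,900; misdemeanor vandalism $1,000; grand theft $20,000.
Stacking rule: highest base plus 33% of each additional charge. Highest is kidnapping at $117,500. Additional: $3,900 × 33% = $1,287; $1,000 × 33% = $330; $20,000 × 33% = $6,600. Combined base = $117,500 + $8,217 = $125,717.
Any prior felony conviction (+$5,000 flat): $125,717 + $5,000 = $130,717.
Defendant has an out-of-state residence (+$16,000 flat): $130,717 + $16,000 = $146,717.
$146,717 is within the $675,000 maximum.

$146,717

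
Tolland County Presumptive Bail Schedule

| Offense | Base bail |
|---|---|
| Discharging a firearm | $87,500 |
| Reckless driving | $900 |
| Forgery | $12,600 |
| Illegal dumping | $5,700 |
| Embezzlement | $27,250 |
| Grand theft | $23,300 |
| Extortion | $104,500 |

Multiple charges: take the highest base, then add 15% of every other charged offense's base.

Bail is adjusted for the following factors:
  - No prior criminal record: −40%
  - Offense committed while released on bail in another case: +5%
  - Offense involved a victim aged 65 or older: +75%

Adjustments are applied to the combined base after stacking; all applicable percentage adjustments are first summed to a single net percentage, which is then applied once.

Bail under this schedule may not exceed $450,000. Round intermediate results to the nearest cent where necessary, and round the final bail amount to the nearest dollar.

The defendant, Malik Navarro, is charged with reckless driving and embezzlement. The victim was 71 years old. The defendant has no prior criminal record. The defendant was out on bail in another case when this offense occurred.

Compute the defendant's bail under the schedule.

Base amounts from the schedule: reckless driving $900; embezzlement $27,250.
Stacking rule: highest base plus 15% of each additional charge. Highest is embezzlement at $27,250. Additional: $900 × 15% = $135. Combined base = $27,250 + $135 = $27,385.
Net percentage adjustment: −40% +5% +75% = +40%. $27,385 × 1.4 = $38,339.
$38,339 is within the $450,000 maximum.

$38,339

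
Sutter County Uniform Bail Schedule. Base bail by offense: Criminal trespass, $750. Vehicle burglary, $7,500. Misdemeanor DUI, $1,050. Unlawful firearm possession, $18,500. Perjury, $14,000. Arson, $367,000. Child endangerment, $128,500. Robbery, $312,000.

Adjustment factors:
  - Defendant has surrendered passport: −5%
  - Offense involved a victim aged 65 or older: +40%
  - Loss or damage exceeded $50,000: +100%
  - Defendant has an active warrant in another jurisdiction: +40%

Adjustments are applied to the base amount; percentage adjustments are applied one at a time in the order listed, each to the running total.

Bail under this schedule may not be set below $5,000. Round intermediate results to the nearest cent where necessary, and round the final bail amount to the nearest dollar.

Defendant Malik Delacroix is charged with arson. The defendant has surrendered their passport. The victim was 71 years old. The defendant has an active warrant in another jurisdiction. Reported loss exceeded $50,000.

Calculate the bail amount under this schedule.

Base amounts from the schedule: arson $367,000.
Single charge. Combined base = $367,000.
Defendant has surrendered passport (−5%): $367,000 × 0.95 = $348,650.
Offense involved a victim aged 65 or older (+40%): $348,650 × 1.4 = $488,110.
Loss or damage exceeded $50,000 (+100%): $488,110 × 2 = $976,220.
Defendant has an active warrant in another jurisdiction (+40%): $976,220 × 1.4 = $1,366,708.
$1,366,708 is at or above the $5,000 minimum.

$1,366,708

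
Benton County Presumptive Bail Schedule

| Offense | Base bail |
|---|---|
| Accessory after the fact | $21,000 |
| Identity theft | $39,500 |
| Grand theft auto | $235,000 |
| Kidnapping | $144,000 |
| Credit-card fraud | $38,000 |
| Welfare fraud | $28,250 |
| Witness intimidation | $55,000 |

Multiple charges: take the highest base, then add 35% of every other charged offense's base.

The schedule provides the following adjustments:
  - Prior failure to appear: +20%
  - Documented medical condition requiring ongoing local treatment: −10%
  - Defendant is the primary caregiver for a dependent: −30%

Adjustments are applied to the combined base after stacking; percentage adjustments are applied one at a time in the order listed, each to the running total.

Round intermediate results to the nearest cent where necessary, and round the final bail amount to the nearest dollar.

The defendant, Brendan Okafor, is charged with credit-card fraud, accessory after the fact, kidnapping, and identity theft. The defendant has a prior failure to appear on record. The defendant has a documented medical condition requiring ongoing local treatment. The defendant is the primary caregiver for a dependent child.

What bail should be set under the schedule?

$134,927

Base amounts from the schedule: credit-card fraud $38,000; accessory after the fact $21,000; kidnapping $144,000; identity theft $39,500.
Stacking rule: highest base plus 35% of each additional charge. Highest is kidnapping at $144,000. Additional: $38,000 × 35% = $13,300; $21,000 × 35% = $7,350; $39,500 × 35% = $13,825. Combined base = $144,000 + $34,475 = $178,475.
Prior failure to appear (+20%): $178,475 × 1.2 = $214,170.
Documented medical condition requiring ongoing local treatment (−10%): $214,170 × 0.9 = $192,753.
Defendant is the primary caregiver for a dependent (−30%): $192,753 × 0.7 = $134,927.10.
Rounded to the nearest dollar: $134,927.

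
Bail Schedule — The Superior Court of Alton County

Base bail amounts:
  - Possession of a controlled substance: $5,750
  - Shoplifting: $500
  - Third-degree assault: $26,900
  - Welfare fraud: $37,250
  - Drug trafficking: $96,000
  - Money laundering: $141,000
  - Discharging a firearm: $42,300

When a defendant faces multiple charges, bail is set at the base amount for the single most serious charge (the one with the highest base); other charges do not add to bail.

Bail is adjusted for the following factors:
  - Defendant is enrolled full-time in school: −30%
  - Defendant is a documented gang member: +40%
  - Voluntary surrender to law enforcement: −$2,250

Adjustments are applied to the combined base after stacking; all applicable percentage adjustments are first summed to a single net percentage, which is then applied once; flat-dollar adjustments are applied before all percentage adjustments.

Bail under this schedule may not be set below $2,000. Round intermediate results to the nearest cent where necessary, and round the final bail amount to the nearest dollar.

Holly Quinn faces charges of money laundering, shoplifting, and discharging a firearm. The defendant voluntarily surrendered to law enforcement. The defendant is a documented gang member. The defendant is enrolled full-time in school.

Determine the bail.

Base amounts from the schedule: money laundering $141,000; shoplifting $500; discharging a firearm $42,300.
Stacking rule: use the highest base only. Highest is money laundering at $141,000. Combined base = $141,000.
Voluntary surrender to law enforcement (−$2,250 flat): $141,000 − $2,250 = $138,750.
Net percentage adjustment: −30% +40% = +10%. $138,750 × 1.1 = $152,625.
$152,625 is at or above the $2,000 minimum.

$152,625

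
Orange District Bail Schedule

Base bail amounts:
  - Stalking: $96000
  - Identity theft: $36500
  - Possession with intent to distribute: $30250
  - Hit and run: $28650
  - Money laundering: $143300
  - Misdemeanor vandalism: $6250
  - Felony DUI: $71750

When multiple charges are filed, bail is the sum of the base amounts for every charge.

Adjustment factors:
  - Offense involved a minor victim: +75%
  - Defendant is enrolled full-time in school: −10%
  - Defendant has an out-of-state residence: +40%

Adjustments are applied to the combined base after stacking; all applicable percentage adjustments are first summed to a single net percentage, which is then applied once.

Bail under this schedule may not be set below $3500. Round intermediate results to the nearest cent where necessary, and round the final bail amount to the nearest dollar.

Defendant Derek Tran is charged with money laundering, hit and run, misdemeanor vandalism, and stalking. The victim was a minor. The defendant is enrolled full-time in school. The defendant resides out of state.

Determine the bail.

Base amounts from the schedule: money laundering $143300; hit and run $28650; misdemeanor vandalism $6250; stalking $96000.
Stacking rule: sum of all bases. $143300 + $28650 + $6250 + $96000 = $274200.
Net percentage adjustment: +75% −10% +40% = +105%. $274200 × 2.05 = $562110.
$562110 is at or above the $3500 minimum.

$562110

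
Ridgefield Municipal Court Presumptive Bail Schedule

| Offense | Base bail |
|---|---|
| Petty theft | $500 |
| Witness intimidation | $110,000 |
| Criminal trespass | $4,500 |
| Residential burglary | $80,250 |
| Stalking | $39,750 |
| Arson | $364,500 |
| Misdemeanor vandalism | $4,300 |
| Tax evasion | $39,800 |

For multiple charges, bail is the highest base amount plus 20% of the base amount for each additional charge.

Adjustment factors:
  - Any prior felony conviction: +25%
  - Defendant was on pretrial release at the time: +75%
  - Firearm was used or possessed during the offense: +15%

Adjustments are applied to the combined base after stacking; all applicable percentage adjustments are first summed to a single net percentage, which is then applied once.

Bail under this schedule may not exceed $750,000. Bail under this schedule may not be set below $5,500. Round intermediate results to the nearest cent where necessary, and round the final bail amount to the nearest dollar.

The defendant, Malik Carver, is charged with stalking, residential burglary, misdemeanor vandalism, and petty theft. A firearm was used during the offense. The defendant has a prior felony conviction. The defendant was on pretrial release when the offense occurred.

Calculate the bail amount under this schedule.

Base amounts from the schedule: stalking $39,750; residential burglary $80,250; misdemeanor vandalism $4,300; petty theft $500.
Stacking rule: highest base plus 20% of each additional charge. Highest is residential burglary at $80,250. Additional: $39,750 × 20% = $7,950; $4,300 × 20% = $860; $500 × 20% = $100. Combined base = $80,250 + $8,910 = $89,160.
Net percentage adjustment: +25% +75% +15% = +115%. $89,160 × 2.15 = $191,694.
$191,694 is within the $750,000 maximum.
$191,694 is at or above the $5,500 minimum.

$191,694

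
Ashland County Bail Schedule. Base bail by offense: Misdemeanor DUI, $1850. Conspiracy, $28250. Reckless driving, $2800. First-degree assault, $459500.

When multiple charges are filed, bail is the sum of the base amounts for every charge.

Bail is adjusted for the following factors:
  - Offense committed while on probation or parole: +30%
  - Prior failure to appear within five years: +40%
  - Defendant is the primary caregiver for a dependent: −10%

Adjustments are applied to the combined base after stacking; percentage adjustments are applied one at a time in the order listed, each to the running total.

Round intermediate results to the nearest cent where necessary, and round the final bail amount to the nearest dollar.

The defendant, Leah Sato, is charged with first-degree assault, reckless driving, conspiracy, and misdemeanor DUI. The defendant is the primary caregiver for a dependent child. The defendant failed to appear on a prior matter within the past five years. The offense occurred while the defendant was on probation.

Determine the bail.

$806551

Base amounts from the schedule: first-degree assault $459500; reckless driving $2800; conspiracy $28250; misdemeanor DUI $1850.
Stacking rule: sum of all bases. $459500 + $2800 + $28250 + $1850 = $492400.
Offense committed while on probation or parole (+30%): $492400 × 1.3 = $640120.
Prior failure to appear within five years (+40%): $640120 × 1.4 = $896168.
Defendant is the primary caregiver for a dependent (−10%): $896168 × 0.9 = $806551.20.
Rounded to the nearest dollar: $806551.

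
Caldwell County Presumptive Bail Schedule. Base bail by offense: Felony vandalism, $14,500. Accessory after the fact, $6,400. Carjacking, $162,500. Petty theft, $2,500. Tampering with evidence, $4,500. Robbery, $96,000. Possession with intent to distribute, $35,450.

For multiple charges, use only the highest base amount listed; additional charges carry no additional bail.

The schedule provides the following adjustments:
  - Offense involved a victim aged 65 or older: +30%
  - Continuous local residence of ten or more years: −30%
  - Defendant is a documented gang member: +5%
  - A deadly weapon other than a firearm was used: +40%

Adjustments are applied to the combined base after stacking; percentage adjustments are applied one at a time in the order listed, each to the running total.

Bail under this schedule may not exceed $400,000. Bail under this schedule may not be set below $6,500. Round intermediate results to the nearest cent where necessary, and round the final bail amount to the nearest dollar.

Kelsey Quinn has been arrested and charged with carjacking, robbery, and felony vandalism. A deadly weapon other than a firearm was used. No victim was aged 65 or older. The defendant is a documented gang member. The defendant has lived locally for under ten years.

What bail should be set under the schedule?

$238,875

Base amounts from the schedule: carjacking $162,500; robbery $96,000; felony vandalism $14,500.
Stacking rule: use the highest base only. Highest is carjacking at $162,500. Combined base = $162,500.
Defendant is a documented gang member (+5%): $162,500 × 1.05 = $170,625.
A deadly weapon other than a firearm was used (+40%): $170,625 × 1.4 = $238,875.
$238,875 is within the $400,000 maximum.
$238,875 is at or above the $6,500 minimum.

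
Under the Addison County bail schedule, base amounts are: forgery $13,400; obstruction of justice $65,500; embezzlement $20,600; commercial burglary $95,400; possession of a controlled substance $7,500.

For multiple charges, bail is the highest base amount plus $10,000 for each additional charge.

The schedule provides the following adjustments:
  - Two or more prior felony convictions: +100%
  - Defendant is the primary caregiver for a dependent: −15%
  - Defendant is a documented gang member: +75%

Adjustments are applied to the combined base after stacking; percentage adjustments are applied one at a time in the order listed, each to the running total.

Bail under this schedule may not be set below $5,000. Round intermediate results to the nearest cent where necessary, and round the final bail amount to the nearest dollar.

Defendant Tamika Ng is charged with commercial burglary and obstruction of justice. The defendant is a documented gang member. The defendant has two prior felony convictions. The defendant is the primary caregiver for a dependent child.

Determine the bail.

Base amounts from the schedule: commercial burglary $95,400; obstruction of justice $65,500.
Stacking rule: highest base plus $10,000 per additional charge. Highest is commercial burglary at $95,400; 1 additional charge → +$10,000. Combined base = $105,400.
Two or more prior felony convictions (+100%): $105,400 × 2 = $210,800.
Defendant is the primary caregiver for a dependent (−15%): $210,800 × 0.85 = $179,180.
Defendant is a documented gang member (+75%): $179,180 × 1.75 = $313,565.
$313,565 is at or above the $5,000 minimum.

$313,565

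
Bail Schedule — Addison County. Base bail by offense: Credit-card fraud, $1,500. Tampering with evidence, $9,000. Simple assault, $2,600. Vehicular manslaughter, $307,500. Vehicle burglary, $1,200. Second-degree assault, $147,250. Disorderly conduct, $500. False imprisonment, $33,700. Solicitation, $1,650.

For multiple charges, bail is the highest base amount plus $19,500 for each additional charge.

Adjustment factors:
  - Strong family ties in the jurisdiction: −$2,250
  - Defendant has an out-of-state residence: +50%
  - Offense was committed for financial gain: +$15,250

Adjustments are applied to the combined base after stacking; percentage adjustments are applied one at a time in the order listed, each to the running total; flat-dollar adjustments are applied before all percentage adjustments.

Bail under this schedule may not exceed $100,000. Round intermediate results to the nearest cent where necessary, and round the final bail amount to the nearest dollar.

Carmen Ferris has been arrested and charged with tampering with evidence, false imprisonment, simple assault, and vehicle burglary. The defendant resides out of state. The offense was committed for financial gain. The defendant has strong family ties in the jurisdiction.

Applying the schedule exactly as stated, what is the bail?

Base amounts from the schedule: tampering with evidence $9,000; false imprisonment $33,700; simple assault $2,600; vehicle burglary $1,200.
Stacking rule: highest base plus $19,500 per additional charge. Highest is false imprisonment at $33,700; 3 additional charges → +$58,500. Combined base = $92,200.
Strong family ties in the jurisdiction (−$2,250 flat): $92,200 − $2,250 = $89,950.
Offense was committed for financial gain (+$15,250 flat): $89,950 + $15,250 = $105,200.
Defendant has an out-of-state residence (+50%): $105,200 × 1.5 = $157,800.
Result $157,800 exceeds the maximum of $100,000; bail is capped at $100,000.

$100,000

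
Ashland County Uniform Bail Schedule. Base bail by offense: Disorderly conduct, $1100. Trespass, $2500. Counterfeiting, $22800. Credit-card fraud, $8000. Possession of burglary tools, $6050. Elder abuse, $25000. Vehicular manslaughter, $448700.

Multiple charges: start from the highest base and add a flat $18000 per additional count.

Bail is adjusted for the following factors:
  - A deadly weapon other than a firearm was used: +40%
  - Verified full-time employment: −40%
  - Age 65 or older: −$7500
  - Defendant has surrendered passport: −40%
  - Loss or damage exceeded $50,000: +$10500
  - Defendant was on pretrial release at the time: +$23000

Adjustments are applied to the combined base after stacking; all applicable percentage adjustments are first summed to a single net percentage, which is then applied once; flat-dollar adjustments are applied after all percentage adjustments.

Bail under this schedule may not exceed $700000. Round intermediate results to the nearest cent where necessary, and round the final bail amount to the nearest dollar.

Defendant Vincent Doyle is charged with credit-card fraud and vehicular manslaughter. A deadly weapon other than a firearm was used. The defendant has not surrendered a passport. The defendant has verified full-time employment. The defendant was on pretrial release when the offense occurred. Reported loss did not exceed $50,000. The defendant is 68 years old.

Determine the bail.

$482200

Base amounts from the schedule: credit-card fraud $8000; vehicular manslaughter $448700.
Stacking rule: highest base plus $18000 per additional charge. Highest is vehicular manslaughter at $448700; 1 additional charge → +$18000. Combined base = $466700.
Net percentage adjustment: +40% −40% = +0%. $466700 × 1 = $466700.
Age 65 or older (−$7500 flat): $466700 − $7500 = $459200.
Defendant was on pretrial release at the time (+$23000 flat): $459200 + $23000 = $482200.
$482200 is within the $700000 maximum.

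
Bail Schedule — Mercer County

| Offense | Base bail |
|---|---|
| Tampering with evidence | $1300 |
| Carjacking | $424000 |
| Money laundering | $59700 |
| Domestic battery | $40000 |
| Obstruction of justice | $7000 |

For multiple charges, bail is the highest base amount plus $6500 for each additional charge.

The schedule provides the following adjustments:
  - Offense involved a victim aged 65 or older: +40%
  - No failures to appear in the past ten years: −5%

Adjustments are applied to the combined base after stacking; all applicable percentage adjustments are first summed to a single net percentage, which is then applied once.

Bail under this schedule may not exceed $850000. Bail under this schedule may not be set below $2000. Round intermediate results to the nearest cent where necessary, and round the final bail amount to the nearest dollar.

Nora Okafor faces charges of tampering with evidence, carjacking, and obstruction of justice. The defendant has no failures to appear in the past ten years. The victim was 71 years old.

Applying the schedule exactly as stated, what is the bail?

Base amounts from the schedule: tampering with evidence $1300; carjacking $424000; obstruction of justice $7000.
Stacking rule: highest base plus $6500 per additional charge. Highest is carjacking at $424000; 2 additional charges → +$13000. Combined base = $437000.
Net percentage adjustment: +40% −5% = +35%. $437000 × 1.35 = $589950.
$589950 is within the $850000 maximum.
$589950 is at or above the $2000 minimum.

$589950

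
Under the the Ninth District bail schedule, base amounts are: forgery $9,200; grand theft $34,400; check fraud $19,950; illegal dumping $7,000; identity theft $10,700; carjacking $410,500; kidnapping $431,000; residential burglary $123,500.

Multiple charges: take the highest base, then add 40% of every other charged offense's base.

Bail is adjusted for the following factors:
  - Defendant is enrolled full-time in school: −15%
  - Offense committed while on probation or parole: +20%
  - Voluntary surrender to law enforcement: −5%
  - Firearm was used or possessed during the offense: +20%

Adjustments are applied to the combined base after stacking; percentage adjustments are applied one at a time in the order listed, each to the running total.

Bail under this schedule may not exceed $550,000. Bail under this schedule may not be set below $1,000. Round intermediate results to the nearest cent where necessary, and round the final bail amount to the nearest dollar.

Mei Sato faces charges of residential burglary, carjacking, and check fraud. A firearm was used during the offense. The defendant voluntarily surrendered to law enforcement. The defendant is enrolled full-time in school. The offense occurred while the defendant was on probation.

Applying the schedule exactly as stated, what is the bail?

Base amounts from the schedule: residential burglary $123,500; carjacking $410,500; check fraud $19,950.
Stacking rule: highest base plus 40% of each additional charge. Highest is carjacking at $410,500. Additional: $123,500 × 40% = $49,400; $19,950 × 40% = $7,980. Combined base = $410,500 + $57,380 = $467,880.
Defendant is enrolled full-time in school (−15%): $467,880 × 0.85 = $397,698.
Offense committed while on probation or parole (+20%): $397,698 × 1.2 = $477,237.60.
Voluntary surrender to law enforcement (−5%): $477,237.60 × 0.95 = $453,375.72.
Firearm was used or possessed during the offense (+20%): $453,375.72 × 1.2 = $544,050.86.
$544,050.86 is within the $550,000 maximum.
$544,050.86 is at or above the $1,000 minimum.
Rounded to the nearest dollar: $544,051.

$544,051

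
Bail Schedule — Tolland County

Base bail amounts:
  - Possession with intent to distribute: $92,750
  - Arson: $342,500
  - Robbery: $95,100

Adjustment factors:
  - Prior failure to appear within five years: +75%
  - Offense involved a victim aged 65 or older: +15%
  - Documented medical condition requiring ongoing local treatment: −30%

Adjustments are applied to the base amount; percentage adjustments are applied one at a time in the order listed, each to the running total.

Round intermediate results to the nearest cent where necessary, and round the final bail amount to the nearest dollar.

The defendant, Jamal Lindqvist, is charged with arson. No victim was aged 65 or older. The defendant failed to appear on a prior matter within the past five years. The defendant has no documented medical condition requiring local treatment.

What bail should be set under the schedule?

Base amounts from the schedule: arson $342,500.
Single charge. Combined base = $342,500.
Prior failure to appear within five years (+75%): $342,500 × 1.75 = $599,375.

$599,375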